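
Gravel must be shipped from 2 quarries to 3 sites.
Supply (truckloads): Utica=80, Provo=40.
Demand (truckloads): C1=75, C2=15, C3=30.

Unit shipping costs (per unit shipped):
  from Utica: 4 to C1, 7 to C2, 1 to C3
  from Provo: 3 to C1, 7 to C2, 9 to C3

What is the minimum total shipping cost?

395

An optimal shipping plan:
  Utica→C1: 35 truckloads
  Utica→C2: 15 truckloads
  Utica→C3: 30 truckloads
  Provo→C1: 40 truckloads
Total cost = 395.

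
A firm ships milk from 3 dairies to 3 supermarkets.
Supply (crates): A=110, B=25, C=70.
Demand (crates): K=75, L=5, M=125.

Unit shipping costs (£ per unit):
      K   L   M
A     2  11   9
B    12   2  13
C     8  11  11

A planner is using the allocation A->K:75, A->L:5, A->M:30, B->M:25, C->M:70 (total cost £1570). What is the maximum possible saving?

Current plan cost = 75·2 + 5·11 + 30·9 + 25·13 + 70·11 = £1570.
Optimal plan:
  A→K: 75 × £2 = £150
  A→M: 35 × £9 = £315
  B→L: 5 × £2 = £10
  B→M: 20 × £13 = £260
  C→M: 70 × £11 = £770
Optimal cost = £1505.
Saving = 1570 − 1505 = £65.

65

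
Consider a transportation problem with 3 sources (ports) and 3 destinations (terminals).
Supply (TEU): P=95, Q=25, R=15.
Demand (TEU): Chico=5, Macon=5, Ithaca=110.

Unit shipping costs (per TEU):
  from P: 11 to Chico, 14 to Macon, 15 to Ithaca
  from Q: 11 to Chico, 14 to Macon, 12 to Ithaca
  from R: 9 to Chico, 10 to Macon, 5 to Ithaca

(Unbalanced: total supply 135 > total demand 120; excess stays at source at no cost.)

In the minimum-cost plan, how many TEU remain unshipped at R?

0

Minimum-cost shipments:
  P to Chico: 5 × 11 = 55
  P to Macon: 5 × 14 = 70
  P to Ithaca: 70 × 15 = 1050
  Q to Ithaca: 25 × 12 = 300
  R to Ithaca: 15 × 5 = 75
Total cost = 1550.
R ships 15 of its 15, leaving 0.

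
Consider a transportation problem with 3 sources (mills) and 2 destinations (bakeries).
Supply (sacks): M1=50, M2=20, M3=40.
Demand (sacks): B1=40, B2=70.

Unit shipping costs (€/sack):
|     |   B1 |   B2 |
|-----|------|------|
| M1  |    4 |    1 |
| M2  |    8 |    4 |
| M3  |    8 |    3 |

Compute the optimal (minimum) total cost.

370

Optimal allocation:
  M1 to B1: 40 × €4 = €160
  M1 to B2: 10 × €1 = €10
  M2 to B2: 20 × €4 = €80
  M3 to B2: 40 × €3 = €120
Total = 160 + 10 + 80 + 120 = €370.
(Supply check: M1 ships 50; M2 ships 20; M3 ships 40.)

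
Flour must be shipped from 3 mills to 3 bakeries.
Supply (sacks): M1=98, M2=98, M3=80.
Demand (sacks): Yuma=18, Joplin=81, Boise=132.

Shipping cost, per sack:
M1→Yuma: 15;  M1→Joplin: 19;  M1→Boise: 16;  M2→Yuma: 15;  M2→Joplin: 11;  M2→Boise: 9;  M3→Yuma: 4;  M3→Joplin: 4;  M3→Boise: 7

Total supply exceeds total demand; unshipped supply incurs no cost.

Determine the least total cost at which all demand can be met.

One minimum-cost allocation:
  M1→Yuma: 18 × 15 = 270
  M1→Boise: 35 × 16 = 560
  M2→Joplin: 1 × 11 = 11
  M2→Boise: 97 × 9 = 873
  M3→Joplin: 80 × 4 = 320
Total = 270 + 560 + 11 + 873 + 320 = 2034.
(Supply check: M1 ships 53; M2 ships 98; M3 ships 80.)

2034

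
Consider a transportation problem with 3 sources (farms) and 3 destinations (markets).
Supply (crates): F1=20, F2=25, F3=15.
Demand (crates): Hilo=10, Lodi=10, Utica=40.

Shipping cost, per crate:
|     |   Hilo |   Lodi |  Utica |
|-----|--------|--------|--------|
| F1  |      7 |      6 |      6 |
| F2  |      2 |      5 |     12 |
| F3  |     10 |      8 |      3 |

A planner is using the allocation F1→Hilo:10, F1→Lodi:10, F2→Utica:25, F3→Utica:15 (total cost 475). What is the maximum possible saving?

Current plan cost = 10·7 + 10·6 + 25·12 + 15·3 = 475.
Optimal plan:
  F1→Utica: 20 × 6 = 120
  F2→Hilo: 10 × 2 = 20
  F2→Lodi: 10 × 5 = 50
  F2→Utica: 5 × 12 = 60
  F3→Utica: 15 × 3 = 45
Optimal cost = 295.
Saving = 475 − 295 = 180.

180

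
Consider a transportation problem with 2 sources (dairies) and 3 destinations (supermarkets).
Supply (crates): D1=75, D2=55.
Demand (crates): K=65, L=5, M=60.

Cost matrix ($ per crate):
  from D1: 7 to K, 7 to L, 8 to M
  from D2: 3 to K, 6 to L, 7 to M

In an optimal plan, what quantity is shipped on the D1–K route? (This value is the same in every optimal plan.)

10

Solving gives:
  D1 to K: 10 crates
  D1 to L: 5 crates
  D1 to M: 60 crates
  D2 to K: 55 crates
Total cost = $750.
So D1→K carries 10 crates.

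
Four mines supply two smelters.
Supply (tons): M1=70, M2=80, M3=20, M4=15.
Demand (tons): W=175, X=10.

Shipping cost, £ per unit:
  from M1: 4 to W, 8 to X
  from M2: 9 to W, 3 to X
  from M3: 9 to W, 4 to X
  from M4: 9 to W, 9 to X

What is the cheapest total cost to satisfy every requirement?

Optimal allocation:
  M1→W: 70 tons
  M2→W: 70 tons
  M2→X: 10 tons
  M3→W: 20 tons
  M4→W: 15 tons
Total cost = £1255.

1255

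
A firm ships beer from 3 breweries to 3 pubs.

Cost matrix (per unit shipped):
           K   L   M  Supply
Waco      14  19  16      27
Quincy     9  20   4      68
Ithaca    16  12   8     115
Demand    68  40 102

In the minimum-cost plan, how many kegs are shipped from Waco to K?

The minimum-cost plan:
  Waco->K: 27 × 14 = 378
  Quincy->K: 41 × 9 = 369
  Quincy->M: 27 × 4 = 108
  Ithaca->L: 40 × 12 = 480
  Ithaca->M: 75 × 8 = 600
Total cost = 1935.
So Waco→K carries 27 kegs.

27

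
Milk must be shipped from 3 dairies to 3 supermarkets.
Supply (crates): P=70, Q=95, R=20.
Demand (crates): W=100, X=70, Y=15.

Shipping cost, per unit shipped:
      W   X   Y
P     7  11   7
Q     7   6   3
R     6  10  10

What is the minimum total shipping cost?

Optimal allocation:
  P to W: 70 × 7 = 490
  Q to W: 10 × 7 = 70
  Q to X: 70 × 6 = 420
  Q to Y: 15 × 3 = 45
  R to W: 20 × 6 = 120
Total = 490 + 70 + 420 + 45 + 120 = 1145.
(Supply check: P ships 70; Q ships 95; R ships 20.)

1145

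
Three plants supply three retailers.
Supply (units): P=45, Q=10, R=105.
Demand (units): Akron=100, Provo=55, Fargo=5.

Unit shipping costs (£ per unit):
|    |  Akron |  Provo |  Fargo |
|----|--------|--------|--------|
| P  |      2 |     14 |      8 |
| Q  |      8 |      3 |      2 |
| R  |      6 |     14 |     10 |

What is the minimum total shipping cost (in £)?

1130

Optimal allocation:
  P to Akron: 45 × £2 = £90
  Q to Provo: 10 × £3 = £30
  R to Akron: 55 × £6 = £330
  R to Provo: 45 × £14 = £630
  R to Fargo: 5 × £10 = £50
Total = 90 + 30 + 330 + 630 + 50 = £1130.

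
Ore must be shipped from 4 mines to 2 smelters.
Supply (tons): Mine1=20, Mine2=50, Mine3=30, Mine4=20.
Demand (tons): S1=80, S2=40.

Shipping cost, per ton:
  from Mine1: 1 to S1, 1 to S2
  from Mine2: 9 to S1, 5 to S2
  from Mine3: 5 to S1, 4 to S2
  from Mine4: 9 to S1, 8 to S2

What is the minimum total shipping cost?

640

A cheapest plan:
  Mine1->S1: 20 tons
  Mine2->S1: 10 tons
  Mine2->S2: 40 tons
  Mine3->S1: 30 tons
  Mine4->S1: 20 tons
Total cost = 640.
(Supply check: Mine1 ships 20; Mine2 ships 50; Mine3 ships 30; Mine4 ships 20.)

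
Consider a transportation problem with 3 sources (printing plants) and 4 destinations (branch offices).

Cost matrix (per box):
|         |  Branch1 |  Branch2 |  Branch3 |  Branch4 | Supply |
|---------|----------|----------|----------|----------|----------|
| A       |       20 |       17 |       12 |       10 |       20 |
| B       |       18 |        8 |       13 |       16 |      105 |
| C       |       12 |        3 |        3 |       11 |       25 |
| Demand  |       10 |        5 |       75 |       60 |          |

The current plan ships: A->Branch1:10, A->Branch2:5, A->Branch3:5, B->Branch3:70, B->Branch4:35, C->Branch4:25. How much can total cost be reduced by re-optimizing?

Current plan cost = 10·20 + 5·17 + 5·12 + 70·13 + 35·16 + 25·11 = 2090.
Optimal plan:
  A->Branch4: 20 × 10 = 200
  B->Branch1: 10 × 18 = 180
  B->Branch2: 5 × 8 = 40
  B->Branch3: 50 × 13 = 650
  B->Branch4: 40 × 16 = 640
  C->Branch3: 25 × 3 = 75
Optimal cost = 1785.
Saving = 2090 − 1785 = 305.

305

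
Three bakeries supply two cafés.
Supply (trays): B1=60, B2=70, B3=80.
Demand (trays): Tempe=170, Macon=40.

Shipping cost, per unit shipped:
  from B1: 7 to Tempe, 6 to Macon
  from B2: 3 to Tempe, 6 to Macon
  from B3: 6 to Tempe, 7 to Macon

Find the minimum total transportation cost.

1070

Optimal allocation:
  B1->Tempe: 20 × 7 = 140
  B1->Macon: 40 × 6 = 240
  B2->Tempe: 70 × 3 = 210
  B3->Tempe: 80 × 6 = 480
Total = 140 + 240 + 210 + 480 = 1070.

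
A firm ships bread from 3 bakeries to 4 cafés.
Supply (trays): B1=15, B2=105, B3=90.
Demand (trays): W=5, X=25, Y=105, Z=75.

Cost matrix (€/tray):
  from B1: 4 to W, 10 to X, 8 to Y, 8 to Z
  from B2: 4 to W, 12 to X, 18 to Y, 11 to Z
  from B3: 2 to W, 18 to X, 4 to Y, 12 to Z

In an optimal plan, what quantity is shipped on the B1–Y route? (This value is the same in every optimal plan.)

15

Solving gives:
  B1 to Y: 15 × €8 = €120
  B2 to W: 5 × €4 = €20
  B2 to X: 25 × €12 = €300
  B2 to Z: 75 × €11 = €825
  B3 to Y: 90 × €4 = €360
Total cost = €1625.
So B1→Y carries 15 trays.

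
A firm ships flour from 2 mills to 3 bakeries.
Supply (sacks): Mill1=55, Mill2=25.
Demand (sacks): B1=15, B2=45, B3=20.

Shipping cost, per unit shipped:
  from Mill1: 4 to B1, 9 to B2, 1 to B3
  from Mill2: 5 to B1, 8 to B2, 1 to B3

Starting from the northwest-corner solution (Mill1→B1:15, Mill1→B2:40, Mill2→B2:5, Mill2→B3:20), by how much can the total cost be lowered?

20

Current plan cost = 15·4 + 40·9 + 5·8 + 20·1 = 480.
Optimal plan:
  Mill1 to B1: 15 × 4 = 60
  Mill1 to B2: 20 × 9 = 180
  Mill1 to B3: 20 × 1 = 20
  Mill2 to B2: 25 × 8 = 200
Optimal cost = 460.
Saving = 480 − 460 = 20.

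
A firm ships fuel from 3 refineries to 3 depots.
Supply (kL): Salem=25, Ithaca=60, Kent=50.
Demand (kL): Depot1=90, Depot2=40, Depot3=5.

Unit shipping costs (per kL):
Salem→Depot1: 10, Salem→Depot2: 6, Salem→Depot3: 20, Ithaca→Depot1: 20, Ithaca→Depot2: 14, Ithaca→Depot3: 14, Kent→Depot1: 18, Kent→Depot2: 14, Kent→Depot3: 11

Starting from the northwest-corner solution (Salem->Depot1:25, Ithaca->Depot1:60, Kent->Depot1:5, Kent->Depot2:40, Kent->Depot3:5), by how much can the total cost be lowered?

80

Current plan cost = 25·10 + 60·20 + 5·18 + 40·14 + 5·11 = 2155.
Optimal plan:
  Salem->Depot1: 25 × 10 = 250
  Ithaca->Depot1: 20 × 20 = 400
  Ithaca->Depot2: 40 × 14 = 560
  Kent->Depot1: 45 × 18 = 810
  Kent->Depot3: 5 × 11 = 55
Optimal cost = 2075.
Saving = 2155 − 2075 = 80.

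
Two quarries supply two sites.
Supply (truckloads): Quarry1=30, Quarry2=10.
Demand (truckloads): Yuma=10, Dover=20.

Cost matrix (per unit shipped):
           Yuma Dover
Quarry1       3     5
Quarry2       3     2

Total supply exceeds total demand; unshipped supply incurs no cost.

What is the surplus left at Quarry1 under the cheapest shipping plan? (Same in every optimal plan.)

10

An optimal plan:
  Quarry1–Yuma: 10 × 3 = 30
  Quarry1–Dover: 10 × 5 = 50
  Quarry2–Dover: 10 × 2 = 20
Total cost = 100.
Quarry1 ships 20 of its 30, leaving 10.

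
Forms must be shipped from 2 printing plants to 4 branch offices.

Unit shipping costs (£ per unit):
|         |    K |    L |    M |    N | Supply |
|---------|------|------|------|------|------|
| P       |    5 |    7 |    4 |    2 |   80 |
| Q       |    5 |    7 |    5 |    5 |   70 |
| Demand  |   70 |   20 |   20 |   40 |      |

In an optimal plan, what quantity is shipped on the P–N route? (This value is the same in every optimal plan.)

Optimal shipments:
  P to K: 20 × £5 = £100
  P to M: 20 × £4 = £80
  P to N: 40 × £2 = £80
  Q to K: 50 × £5 = £250
  Q to L: 20 × £7 = £140
Total cost = £650.
So P→N carries 40 boxes.

40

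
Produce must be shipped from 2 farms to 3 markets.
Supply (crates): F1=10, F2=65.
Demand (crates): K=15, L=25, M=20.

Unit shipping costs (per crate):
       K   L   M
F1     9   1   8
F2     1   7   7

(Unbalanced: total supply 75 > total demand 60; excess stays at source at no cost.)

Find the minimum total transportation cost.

A cheapest plan:
  F1–L: 10 × 1 = 10
  F2–K: 15 × 1 = 15
  F2–L: 15 × 7 = 105
  F2–M: 20 × 7 = 140
Total = 10 + 15 + 105 + 140 = 270.

270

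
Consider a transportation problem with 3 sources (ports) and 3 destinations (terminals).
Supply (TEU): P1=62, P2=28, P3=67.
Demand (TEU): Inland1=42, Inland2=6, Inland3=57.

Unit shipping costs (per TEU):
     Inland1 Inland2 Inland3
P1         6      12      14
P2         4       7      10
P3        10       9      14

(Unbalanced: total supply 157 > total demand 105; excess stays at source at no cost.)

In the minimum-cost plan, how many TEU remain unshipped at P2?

0

Minimum-cost shipments:
  P1–Inland1: 42 × 6 = 252
  P2–Inland3: 28 × 10 = 280
  P3–Inland2: 6 × 9 = 54
  P3–Inland3: 29 × 14 = 406
Total cost = 992.
P2 ships 28 of its 28, leaving 0.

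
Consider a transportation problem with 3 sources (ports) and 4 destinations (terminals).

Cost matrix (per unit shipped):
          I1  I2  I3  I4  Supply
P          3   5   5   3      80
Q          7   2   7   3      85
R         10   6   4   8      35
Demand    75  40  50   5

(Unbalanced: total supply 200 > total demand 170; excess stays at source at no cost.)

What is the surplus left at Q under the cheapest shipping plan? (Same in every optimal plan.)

30

Minimum-cost shipments:
  P–I1: 75 × 3 = 225
  P–I3: 5 × 5 = 25
  Q–I2: 40 × 2 = 80
  Q–I3: 10 × 7 = 70
  Q–I4: 5 × 3 = 15
  R–I3: 35 × 4 = 140
Total cost = 555.
Q ships 55 of its 85, leaving 30.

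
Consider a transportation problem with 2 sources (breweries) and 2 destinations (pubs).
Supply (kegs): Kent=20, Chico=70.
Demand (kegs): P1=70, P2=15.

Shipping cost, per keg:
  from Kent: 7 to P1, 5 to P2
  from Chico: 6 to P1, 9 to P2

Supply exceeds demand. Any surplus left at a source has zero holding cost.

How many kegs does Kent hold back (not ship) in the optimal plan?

5

An optimal plan:
  Kent to P2: 15 kegs
  Chico to P1: 70 kegs
Total cost = 495.
Kent ships 15 of its 20, leaving 5.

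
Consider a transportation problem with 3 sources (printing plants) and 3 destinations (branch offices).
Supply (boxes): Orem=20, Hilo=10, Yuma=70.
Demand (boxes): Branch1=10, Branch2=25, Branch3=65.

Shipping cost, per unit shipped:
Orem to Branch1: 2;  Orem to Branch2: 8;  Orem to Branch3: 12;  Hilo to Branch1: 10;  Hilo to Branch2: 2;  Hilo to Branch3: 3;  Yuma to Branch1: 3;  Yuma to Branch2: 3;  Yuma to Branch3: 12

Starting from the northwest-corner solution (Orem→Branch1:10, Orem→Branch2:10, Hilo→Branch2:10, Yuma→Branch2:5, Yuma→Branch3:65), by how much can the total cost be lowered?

130

Current plan cost = 10·2 + 10·8 + 10·2 + 5·3 + 65·12 = 915.
Optimal plan:
  Orem->Branch1: 10 × 2 = 20
  Orem->Branch3: 10 × 12 = 120
  Hilo->Branch3: 10 × 3 = 30
  Yuma->Branch2: 25 × 3 = 75
  Yuma->Branch3: 45 × 12 = 540
Optimal cost = 785.
Saving = 915 − 785 = 130.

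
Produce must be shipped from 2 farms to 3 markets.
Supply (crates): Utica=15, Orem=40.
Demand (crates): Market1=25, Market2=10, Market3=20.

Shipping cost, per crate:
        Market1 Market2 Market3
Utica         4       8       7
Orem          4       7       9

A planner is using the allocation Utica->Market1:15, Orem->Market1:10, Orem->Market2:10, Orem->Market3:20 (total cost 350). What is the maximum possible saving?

30

Current plan cost = 15·4 + 10·4 + 10·7 + 20·9 = 350.
Optimal plan:
  Utica to Market3: 15 × 7 = 105
  Orem to Market1: 25 × 4 = 100
  Orem to Market2: 10 × 7 = 70
  Orem to Market3: 5 × 9 = 45
Optimal cost = 320.
Saving = 350 − 320 = 30.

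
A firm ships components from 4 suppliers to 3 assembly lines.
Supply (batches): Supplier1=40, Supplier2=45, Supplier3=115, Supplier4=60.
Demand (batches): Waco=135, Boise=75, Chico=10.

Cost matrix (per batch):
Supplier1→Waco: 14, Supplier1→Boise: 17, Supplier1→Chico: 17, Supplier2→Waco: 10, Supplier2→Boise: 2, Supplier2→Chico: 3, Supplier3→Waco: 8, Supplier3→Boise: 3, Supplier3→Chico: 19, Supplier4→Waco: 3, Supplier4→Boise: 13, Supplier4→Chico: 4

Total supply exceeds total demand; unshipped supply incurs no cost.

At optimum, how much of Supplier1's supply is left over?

An optimal plan:
  Supplier2->Boise: 35 × 2 = 70
  Supplier2->Chico: 10 × 3 = 30
  Supplier3->Waco: 75 × 8 = 600
  Supplier3->Boise: 40 × 3 = 120
  Supplier4->Waco: 60 × 3 = 180
Total cost = 1000.
Supplier1 ships 0 of its 40, leaving 40.

40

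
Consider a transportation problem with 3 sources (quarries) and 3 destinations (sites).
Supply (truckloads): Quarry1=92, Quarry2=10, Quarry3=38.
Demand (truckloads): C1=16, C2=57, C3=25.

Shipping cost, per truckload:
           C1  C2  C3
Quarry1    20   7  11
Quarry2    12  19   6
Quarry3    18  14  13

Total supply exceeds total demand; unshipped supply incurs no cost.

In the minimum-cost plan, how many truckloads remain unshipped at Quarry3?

An optimal plan:
  Quarry1→C2: 57 × 7 = 399
  Quarry1→C3: 25 × 11 = 275
  Quarry2→C1: 10 × 12 = 120
  Quarry3→C1: 6 × 18 = 108
Total cost = 902.
Quarry3 ships 6 of its 38, leaving 32.

32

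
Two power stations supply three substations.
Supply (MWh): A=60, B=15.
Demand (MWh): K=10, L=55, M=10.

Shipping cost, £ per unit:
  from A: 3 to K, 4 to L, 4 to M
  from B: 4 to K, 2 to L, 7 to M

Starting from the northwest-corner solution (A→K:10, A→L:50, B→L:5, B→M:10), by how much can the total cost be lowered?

50

Current plan cost = 10·3 + 50·4 + 5·2 + 10·7 = £310.
Optimal plan:
  A→K: 10 × £3 = £30
  A→L: 40 × £4 = £160
  A→M: 10 × £4 = £40
  B→L: 15 × £2 = £30
Optimal cost = £260.
Saving = 310 − 260 = £50.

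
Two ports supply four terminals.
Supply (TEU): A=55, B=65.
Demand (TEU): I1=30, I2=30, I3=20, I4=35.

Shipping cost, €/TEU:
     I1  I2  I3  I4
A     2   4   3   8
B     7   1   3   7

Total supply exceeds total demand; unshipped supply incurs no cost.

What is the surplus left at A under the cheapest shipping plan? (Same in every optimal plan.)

5

Minimum-cost shipments:
  A–I1: 30 × €2 = €60
  A–I3: 20 × €3 = €60
  B–I2: 30 × €1 = €30
  B–I4: 35 × €7 = €245
Total cost = €395.
A ships 50 of its 55, leaving 5.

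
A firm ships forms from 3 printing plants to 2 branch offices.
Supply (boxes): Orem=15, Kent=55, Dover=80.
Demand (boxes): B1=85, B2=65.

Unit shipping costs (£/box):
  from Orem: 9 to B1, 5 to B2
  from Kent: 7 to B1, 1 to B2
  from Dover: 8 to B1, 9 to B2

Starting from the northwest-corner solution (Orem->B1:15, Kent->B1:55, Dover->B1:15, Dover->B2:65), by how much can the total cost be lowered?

435

Current plan cost = 15·9 + 55·7 + 15·8 + 65·9 = £1225.
Optimal plan:
  Orem–B1: 5 × £9 = £45
  Orem–B2: 10 × £5 = £50
  Kent–B2: 55 × £1 = £55
  Dover–B1: 80 × £8 = £640
Optimal cost = £790.
Saving = 1225 − 790 = £435.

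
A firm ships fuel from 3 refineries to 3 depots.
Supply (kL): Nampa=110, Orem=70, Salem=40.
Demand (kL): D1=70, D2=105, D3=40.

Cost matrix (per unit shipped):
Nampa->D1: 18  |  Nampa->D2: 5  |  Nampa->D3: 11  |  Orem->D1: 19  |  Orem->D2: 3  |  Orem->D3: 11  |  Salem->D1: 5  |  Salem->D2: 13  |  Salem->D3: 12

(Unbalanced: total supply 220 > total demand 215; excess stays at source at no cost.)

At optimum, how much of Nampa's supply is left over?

5

Minimum-cost shipments:
  Nampa->D1: 30 × 18 = 540
  Nampa->D2: 35 × 5 = 175
  Nampa->D3: 40 × 11 = 440
  Orem->D2: 70 × 3 = 210
  Salem->D1: 40 × 5 = 200
Total cost = 1565.
Nampa ships 105 of its 110, leaving 5.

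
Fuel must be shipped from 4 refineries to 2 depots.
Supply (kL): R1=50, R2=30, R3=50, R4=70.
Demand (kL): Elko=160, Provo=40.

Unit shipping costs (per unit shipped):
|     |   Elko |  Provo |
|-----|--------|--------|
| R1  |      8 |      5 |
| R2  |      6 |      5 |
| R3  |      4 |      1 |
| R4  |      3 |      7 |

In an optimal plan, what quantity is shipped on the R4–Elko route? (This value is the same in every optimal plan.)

Solving gives:
  R1→Elko: 10 kL
  R1→Provo: 40 kL
  R2→Elko: 30 kL
  R3→Elko: 50 kL
  R4→Elko: 70 kL
Total cost = 870.
So R4→Elko carries 70 kL.

70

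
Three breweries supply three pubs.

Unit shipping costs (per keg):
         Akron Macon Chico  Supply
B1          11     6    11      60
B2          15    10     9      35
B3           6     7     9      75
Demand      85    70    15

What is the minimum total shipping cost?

A cheapest plan:
  B1–Macon: 60 × 6 = 360
  B2–Akron: 10 × 15 = 150
  B2–Macon: 10 × 10 = 100
  B2–Chico: 15 × 9 = 135
  B3–Akron: 75 × 6 = 450
Total = 360 + 150 + 100 + 135 + 450 = 1195.

1195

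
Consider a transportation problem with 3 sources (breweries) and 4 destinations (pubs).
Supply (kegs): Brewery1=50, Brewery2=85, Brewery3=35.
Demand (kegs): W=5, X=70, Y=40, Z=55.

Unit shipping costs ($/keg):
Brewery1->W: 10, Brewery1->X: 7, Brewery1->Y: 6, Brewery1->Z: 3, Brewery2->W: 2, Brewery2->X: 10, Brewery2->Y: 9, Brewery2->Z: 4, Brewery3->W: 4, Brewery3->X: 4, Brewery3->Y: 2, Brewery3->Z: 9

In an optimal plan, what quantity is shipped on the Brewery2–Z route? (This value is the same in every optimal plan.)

55

Optimal shipments:
  Brewery1–X: 50 × $7 = $350
  Brewery2–W: 5 × $2 = $10
  Brewery2–X: 20 × $10 = $200
  Brewery2–Y: 5 × $9 = $45
  Brewery2–Z: 55 × $4 = $220
  Brewery3–Y: 35 × $2 = $70
Total cost = $895.
So Brewery2→Z carries 55 kegs.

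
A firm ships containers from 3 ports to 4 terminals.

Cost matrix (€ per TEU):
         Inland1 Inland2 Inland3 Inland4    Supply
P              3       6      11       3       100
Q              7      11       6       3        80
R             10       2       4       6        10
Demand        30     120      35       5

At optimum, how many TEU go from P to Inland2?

100

The minimum-cost plan:
  P→Inland2: 100 × €6 = €600
  Q→Inland1: 30 × €7 = €210
  Q→Inland2: 10 × €11 = €110
  Q→Inland3: 35 × €6 = €210
  Q→Inland4: 5 × €3 = €15
  R→Inland2: 10 × €2 = €20
Total cost = €1165.
So P→Inland2 carries 100 TEU.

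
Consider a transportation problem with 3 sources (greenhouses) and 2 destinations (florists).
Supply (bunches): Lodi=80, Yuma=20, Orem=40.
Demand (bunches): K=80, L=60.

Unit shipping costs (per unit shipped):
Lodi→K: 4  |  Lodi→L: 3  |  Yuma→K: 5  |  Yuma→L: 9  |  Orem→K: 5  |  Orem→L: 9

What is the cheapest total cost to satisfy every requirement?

560

Optimal allocation:
  Lodi→K: 20 × 4 = 80
  Lodi→L: 60 × 3 = 180
  Yuma→K: 20 × 5 = 100
  Orem→K: 40 × 5 = 200
Total = 80 + 180 + 100 + 200 = 560.
(Supply check: Lodi ships 80; Yuma ships 20; Orem ships 40.)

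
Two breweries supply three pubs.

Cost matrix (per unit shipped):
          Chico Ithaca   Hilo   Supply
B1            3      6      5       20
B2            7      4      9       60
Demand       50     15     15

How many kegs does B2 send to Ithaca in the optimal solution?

15

Solving gives:
  B1 to Chico: 20 × 3 = 60
  B2 to Chico: 30 × 7 = 210
  B2 to Ithaca: 15 × 4 = 60
  B2 to Hilo: 15 × 9 = 135
Total cost = 465.
So B2→Ithaca carries 15 kegs.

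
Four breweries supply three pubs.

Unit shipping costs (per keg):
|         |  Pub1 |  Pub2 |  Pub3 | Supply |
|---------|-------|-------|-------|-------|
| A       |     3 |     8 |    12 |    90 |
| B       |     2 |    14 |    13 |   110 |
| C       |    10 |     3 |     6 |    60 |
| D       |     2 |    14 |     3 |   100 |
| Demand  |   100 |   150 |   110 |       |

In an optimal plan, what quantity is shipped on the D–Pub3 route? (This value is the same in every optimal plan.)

Optimal shipments:
  A–Pub2: 90 × 8 = 720
  B–Pub1: 100 × 2 = 200
  B–Pub3: 10 × 13 = 130
  C–Pub2: 60 × 3 = 180
  D–Pub3: 100 × 3 = 300
Total cost = 1530.
So D→Pub3 carries 100 kegs.

100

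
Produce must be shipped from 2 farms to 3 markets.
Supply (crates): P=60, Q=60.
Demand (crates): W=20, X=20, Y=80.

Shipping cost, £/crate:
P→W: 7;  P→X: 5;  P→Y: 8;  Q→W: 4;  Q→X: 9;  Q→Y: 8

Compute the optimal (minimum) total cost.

820

A cheapest plan:
  P->X: 20 × £5 = £100
  P->Y: 40 × £8 = £320
  Q->W: 20 × £4 = £80
  Q->Y: 40 × £8 = £320
Total = 100 + 320 + 80 + 320 = £820.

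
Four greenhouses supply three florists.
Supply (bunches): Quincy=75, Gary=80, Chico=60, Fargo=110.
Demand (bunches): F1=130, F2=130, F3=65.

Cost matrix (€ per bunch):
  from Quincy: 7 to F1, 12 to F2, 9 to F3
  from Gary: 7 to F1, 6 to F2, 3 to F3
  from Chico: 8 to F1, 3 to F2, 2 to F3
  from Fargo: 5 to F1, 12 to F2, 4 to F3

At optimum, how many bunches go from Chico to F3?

0

Solving gives:
  Quincy–F1: 75 bunches
  Gary–F2: 70 bunches
  Gary–F3: 10 bunches
  Chico–F2: 60 bunches
  Fargo–F1: 55 bunches
  Fargo–F3: 55 bunches
Total cost = €1650.
The route Chico→F3 is not used.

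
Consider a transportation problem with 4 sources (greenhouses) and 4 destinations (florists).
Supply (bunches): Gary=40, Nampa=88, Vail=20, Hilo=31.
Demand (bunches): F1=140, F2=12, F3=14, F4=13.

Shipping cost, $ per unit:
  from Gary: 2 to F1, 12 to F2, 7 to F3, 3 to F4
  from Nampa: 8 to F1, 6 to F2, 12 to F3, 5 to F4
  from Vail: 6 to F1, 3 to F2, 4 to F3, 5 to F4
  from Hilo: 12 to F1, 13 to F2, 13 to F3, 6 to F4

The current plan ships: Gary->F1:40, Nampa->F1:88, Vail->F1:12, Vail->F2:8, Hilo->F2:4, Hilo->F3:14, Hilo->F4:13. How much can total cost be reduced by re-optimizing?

52

Current plan cost = 40·2 + 88·8 + 12·6 + 8·3 + 4·13 + 14·13 + 13·6 = $1192.
Optimal plan:
  Gary–F1: 40 × $2 = $80
  Nampa–F1: 82 × $8 = $656
  Nampa–F2: 6 × $6 = $36
  Vail–F2: 6 × $3 = $18
  Vail–F3: 14 × $4 = $56
  Hilo–F1: 18 × $12 = $216
  Hilo–F4: 13 × $6 = $78
Optimal cost = $1140.
Saving = 1192 − 1140 = $52.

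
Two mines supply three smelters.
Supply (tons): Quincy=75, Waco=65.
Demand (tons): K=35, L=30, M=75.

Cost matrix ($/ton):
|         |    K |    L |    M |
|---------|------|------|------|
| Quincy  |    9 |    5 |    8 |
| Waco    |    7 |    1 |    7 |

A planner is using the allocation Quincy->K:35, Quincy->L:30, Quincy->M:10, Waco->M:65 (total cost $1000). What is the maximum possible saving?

125

Current plan cost = 35·9 + 30·5 + 10·8 + 65·7 = $1000.
Optimal plan:
  Quincy→M: 75 × $8 = $600
  Waco→K: 35 × $7 = $245
  Waco→L: 30 × $1 = $30
Optimal cost = $875.
Saving = 1000 − 875 = $125.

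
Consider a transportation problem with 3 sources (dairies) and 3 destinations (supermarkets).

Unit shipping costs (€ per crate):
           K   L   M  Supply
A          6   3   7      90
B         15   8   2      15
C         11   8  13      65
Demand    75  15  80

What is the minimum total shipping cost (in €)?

A cheapest plan:
  A to K: 10 × €6 = €60
  A to L: 15 × €3 = €45
  A to M: 65 × €7 = €455
  B to M: 15 × €2 = €30
  C to K: 65 × €11 = €715
Total = 60 + 45 + 455 + 30 + 715 = €1305.

1305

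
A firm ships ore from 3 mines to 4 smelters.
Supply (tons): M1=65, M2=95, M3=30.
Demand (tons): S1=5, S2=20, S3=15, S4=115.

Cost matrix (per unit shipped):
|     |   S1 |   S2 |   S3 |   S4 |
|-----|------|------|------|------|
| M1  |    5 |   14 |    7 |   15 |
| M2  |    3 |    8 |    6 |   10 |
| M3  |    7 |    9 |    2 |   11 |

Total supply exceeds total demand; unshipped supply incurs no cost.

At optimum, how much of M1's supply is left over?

35

An optimal plan:
  M1→S1: 5 × 5 = 25
  M1→S4: 25 × 15 = 375
  M2→S2: 20 × 8 = 160
  M2→S4: 75 × 10 = 750
  M3→S3: 15 × 2 = 30
  M3→S4: 15 × 11 = 165
Total cost = 1505.
M1 ships 30 of its 65, leaving 35.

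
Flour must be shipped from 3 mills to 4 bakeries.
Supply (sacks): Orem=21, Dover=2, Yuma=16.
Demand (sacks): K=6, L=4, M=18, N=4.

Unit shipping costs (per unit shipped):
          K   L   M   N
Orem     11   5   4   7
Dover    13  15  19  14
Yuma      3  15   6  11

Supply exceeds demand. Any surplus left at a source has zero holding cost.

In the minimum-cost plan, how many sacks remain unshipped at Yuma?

An optimal plan:
  Orem–L: 4 × 5 = 20
  Orem–M: 13 × 4 = 52
  Orem–N: 4 × 7 = 28
  Yuma–K: 6 × 3 = 18
  Yuma–M: 5 × 6 = 30
Total cost = 148.
Yuma ships 11 of its 16, leaving 5.

5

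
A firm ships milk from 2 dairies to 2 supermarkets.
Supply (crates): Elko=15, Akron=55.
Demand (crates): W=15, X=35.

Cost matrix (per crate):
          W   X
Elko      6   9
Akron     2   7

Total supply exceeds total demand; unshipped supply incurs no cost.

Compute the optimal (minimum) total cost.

275

An optimal shipping plan:
  Akron–W: 15 crates
  Akron–X: 35 crates
Total cost = 275.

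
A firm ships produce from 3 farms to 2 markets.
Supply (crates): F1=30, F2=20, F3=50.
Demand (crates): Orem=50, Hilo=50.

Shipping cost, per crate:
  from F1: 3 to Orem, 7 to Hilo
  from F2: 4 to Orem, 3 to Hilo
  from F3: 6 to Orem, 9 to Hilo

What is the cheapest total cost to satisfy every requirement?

540

One minimum-cost allocation:
  F1→Orem: 30 × 3 = 90
  F2→Hilo: 20 × 3 = 60
  F3→Orem: 20 × 6 = 120
  F3→Hilo: 30 × 9 = 270
Total = 90 + 60 + 120 + 270 = 540.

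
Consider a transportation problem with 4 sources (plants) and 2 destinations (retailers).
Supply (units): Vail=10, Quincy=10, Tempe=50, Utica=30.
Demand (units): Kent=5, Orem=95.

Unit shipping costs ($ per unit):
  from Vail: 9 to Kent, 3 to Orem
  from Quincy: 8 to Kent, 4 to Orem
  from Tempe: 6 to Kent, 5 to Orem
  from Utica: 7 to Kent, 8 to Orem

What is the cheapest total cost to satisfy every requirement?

An optimal shipping plan:
  Vail→Orem: 10 × $3 = $30
  Quincy→Orem: 10 × $4 = $40
  Tempe→Orem: 50 × $5 = $250
  Utica→Kent: 5 × $7 = $35
  Utica→Orem: 25 × $8 = $200
Total = 30 + 40 + 250 + 35 + 200 = $555.

555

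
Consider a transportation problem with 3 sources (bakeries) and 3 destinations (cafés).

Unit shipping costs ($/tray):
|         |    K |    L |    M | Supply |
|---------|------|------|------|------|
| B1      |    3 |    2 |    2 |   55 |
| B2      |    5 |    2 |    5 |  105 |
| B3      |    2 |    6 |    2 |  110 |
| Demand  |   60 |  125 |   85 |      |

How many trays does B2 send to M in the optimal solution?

Solving gives:
  B1 to L: 20 × $2 = $40
  B1 to M: 35 × $2 = $70
  B2 to L: 105 × $2 = $210
  B3 to K: 60 × $2 = $120
  B3 to M: 50 × $2 = $100
Total cost = $540.
The route B2→M is not used.

0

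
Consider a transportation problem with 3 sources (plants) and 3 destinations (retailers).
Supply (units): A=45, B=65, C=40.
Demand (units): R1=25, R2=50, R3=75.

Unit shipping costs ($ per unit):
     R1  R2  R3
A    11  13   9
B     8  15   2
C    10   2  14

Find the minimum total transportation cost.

One minimum-cost allocation:
  A–R1: 25 × $11 = $275
  A–R2: 10 × $13 = $130
  A–R3: 10 × $9 = $90
  B–R3: 65 × $2 = $130
  C–R2: 40 × $2 = $80
Total = 275 + 130 + 90 + 130 + 80 = $705.

705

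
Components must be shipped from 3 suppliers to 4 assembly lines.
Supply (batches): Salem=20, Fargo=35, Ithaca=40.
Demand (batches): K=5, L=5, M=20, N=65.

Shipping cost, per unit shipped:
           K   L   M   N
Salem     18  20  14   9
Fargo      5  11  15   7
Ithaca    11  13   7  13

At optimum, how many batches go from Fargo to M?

Optimal shipments:
  Salem–N: 20 × 9 = 180
  Fargo–N: 35 × 7 = 245
  Ithaca–K: 5 × 11 = 55
  Ithaca–L: 5 × 13 = 65
  Ithaca–M: 20 × 7 = 140
  Ithaca–N: 10 × 13 = 130
Total cost = 815.
The route Fargo→M is not used.

0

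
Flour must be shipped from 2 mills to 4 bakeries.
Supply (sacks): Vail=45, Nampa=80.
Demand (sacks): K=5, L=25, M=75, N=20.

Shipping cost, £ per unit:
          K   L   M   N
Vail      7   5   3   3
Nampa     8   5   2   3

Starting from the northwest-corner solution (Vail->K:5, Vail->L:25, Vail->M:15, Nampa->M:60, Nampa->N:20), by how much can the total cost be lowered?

15

Current plan cost = 5·7 + 25·5 + 15·3 + 60·2 + 20·3 = £385.
Optimal plan:
  Vail→K: 5 sacks
  Vail→L: 25 sacks
  Vail→N: 15 sacks
  Nampa→M: 75 sacks
  Nampa→N: 5 sacks
Optimal cost = £370.
Saving = 385 − 370 = £15.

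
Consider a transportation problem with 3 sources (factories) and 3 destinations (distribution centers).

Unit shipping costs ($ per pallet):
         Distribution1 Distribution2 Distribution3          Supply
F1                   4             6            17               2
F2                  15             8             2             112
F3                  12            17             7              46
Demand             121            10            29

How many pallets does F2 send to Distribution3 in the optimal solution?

29

Solving gives:
  F1->Distribution1: 2 × $4 = $8
  F2->Distribution1: 73 × $15 = $1095
  F2->Distribution2: 10 × $8 = $80
  F2->Distribution3: 29 × $2 = $58
  F3->Distribution1: 46 × $12 = $552
Total cost = $1793.
So F2→Distribution3 carries 29 pallets.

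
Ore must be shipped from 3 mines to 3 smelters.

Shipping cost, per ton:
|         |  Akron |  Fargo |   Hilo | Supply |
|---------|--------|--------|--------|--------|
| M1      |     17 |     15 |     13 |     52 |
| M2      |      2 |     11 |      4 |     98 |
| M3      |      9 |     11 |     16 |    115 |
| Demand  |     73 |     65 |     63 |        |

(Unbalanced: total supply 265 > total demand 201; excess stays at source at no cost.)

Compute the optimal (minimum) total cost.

An optimal shipping plan:
  M2->Akron: 35 × 2 = 70
  M2->Hilo: 63 × 4 = 252
  M3->Akron: 38 × 9 = 342
  M3->Fargo: 65 × 11 = 715
Total = 70 + 252 + 342 + 715 = 1379.

1379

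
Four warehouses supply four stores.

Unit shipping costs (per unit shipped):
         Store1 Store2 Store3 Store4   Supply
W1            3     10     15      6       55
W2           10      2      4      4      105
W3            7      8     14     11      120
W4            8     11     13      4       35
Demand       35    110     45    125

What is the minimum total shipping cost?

A cheapest plan:
  W1→Store4: 55 × 6 = 330
  W2→Store2: 25 × 2 = 50
  W2→Store3: 45 × 4 = 180
  W2→Store4: 35 × 4 = 140
  W3→Store1: 35 × 7 = 245
  W3→Store2: 85 × 8 = 680
  W4→Store4: 35 × 4 = 140
Total = 330 + 50 + 180 + 140 + 245 + 680 + 140 = 1765.

1765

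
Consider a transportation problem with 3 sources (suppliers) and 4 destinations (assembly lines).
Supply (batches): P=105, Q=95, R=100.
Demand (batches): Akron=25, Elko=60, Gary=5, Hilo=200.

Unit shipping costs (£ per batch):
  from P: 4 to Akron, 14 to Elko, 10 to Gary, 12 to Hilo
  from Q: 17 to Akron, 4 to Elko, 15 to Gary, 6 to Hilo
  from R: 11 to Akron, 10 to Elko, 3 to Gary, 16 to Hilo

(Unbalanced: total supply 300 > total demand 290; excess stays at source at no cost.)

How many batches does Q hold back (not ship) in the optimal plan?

An optimal plan:
  P→Akron: 25 × £4 = £100
  P→Hilo: 80 × £12 = £960
  Q→Hilo: 95 × £6 = £570
  R→Elko: 60 × £10 = £600
  R→Gary: 5 × £3 = £15
  R→Hilo: 25 × £16 = £400
Total cost = £2645.
Q ships 95 of its 95, leaving 0.

0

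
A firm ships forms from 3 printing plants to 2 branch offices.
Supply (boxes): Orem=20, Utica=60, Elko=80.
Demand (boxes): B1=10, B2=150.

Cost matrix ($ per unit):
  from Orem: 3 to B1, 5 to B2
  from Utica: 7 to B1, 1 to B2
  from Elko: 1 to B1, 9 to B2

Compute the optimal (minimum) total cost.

800

A cheapest plan:
  Orem to B2: 20 × $5 = $100
  Utica to B2: 60 × $1 = $60
  Elko to B1: 10 × $1 = $10
  Elko to B2: 70 × $9 = $630
Total = 100 + 60 + 10 + 630 = $800.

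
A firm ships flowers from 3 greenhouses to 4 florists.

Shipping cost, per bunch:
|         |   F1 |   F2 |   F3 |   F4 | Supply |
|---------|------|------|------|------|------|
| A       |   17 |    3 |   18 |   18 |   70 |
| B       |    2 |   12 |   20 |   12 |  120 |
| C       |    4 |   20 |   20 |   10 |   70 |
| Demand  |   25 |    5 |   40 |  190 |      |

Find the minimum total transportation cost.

3075

Optimal allocation:
  A->F2: 5 × 3 = 15
  A->F3: 40 × 18 = 720
  A->F4: 25 × 18 = 450
  B->F1: 25 × 2 = 50
  B->F4: 95 × 12 = 1140
  C->F4: 70 × 10 = 700
Total = 15 + 720 + 450 + 50 + 1140 + 700 = 3075.
(Supply check: A ships 70; B ships 120; C ships 70.)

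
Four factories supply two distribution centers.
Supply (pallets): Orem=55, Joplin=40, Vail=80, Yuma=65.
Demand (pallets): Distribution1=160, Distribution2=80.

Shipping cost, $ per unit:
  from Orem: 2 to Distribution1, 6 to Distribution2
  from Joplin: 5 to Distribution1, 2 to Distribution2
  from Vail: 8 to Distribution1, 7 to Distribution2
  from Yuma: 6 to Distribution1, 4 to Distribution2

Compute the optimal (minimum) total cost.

An optimal shipping plan:
  Orem->Distribution1: 55 pallets
  Joplin->Distribution2: 40 pallets
  Vail->Distribution1: 80 pallets
  Yuma->Distribution1: 25 pallets
  Yuma->Distribution2: 40 pallets
Total cost = $1140.

1140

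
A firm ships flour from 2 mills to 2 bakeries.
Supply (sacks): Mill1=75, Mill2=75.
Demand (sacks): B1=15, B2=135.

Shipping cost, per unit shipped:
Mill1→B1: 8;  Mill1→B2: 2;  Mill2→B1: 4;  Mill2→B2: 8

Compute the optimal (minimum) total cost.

One minimum-cost allocation:
  Mill1→B2: 75 sacks
  Mill2→B1: 15 sacks
  Mill2→B2: 60 sacks
Total cost = 690.
(Supply check: Mill1 ships 75; Mill2 ships 75.)

690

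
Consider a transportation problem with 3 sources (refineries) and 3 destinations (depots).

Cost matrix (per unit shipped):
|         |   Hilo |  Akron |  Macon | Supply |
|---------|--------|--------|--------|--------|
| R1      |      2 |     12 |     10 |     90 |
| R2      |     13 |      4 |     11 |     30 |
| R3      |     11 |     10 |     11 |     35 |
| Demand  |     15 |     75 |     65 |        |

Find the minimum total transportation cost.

1270

An optimal shipping plan:
  R1–Hilo: 15 × 2 = 30
  R1–Akron: 10 × 12 = 120
  R1–Macon: 65 × 10 = 650
  R2–Akron: 30 × 4 = 120
  R3–Akron: 35 × 10 = 350
Total = 30 + 120 + 650 + 120 + 350 = 1270.
(Supply check: R1 ships 90; R2 ships 30; R3 ships 35.)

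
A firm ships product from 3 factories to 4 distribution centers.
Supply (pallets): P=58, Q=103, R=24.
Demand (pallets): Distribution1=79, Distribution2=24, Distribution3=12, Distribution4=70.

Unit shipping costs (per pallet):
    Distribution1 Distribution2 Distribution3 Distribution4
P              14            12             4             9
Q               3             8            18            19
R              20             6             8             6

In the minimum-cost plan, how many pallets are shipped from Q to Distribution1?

The minimum-cost plan:
  P–Distribution3: 12 × 4 = 48
  P–Distribution4: 46 × 9 = 414
  Q–Distribution1: 79 × 3 = 237
  Q–Distribution2: 24 × 8 = 192
  R–Distribution4: 24 × 6 = 144
Total cost = 1035.
So Q→Distribution1 carries 79 pallets.

79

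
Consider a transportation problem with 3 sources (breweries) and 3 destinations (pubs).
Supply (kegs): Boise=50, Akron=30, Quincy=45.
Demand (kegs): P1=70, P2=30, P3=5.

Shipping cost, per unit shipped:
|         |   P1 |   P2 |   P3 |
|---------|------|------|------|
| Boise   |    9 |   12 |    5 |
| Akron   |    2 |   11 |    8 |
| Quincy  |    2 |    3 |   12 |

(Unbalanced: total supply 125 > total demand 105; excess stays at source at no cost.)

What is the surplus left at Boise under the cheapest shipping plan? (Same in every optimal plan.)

20

An optimal plan:
  Boise→P1: 25 kegs
  Boise→P3: 5 kegs
  Akron→P1: 30 kegs
  Quincy→P1: 15 kegs
  Quincy→P2: 30 kegs
Total cost = 430.
Boise ships 30 of its 50, leaving 20.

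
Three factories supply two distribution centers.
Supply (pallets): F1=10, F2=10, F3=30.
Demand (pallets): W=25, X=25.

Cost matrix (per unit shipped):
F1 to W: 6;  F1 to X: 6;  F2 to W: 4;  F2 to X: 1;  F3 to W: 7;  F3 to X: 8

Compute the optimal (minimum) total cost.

One minimum-cost allocation:
  F1–X: 10 × 6 = 60
  F2–X: 10 × 1 = 10
  F3–W: 25 × 7 = 175
  F3–X: 5 × 8 = 40
Total = 60 + 10 + 175 + 40 = 285.
(Supply check: F1 ships 10; F2 ships 10; F3 ships 30.)

285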